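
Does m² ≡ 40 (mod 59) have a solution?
By Euler's criterion: 40^{29} ≡ 58 (mod 59). Since this equals -1 (≡ 58), 40 is not a QR.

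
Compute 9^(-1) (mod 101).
9^(-1) ≡ 45 (mod 101). Verification: 9 × 45 = 405 ≡ 1 (mod 101)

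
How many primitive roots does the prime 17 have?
Number of primitive roots mod 17 = φ(16) = 8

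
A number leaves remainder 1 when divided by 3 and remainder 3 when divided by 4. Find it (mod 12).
M = 3 × 4 = 12. M₁ = 4, y₁ ≡ 1 (mod 3). M₂ = 3, y₂ ≡ 3 (mod 4). n = 1×4×1 + 3×3×3 ≡ 7 (mod 12)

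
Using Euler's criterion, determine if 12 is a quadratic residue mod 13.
By Euler's criterion: 12^{6} ≡ 1 (mod 13). Since this equals 1, 12 is a QR.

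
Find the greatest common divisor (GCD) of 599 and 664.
1

Using the Euclidean algorithm:
599 = 0 × 664 + 599
664 = 1 × 599 + 65
599 = 9 × 65 + 14
65 = 4 × 14 + 9
14 = 1 × 9 + 5
9 = 1 × 5 + 4
5 = 1 × 4 + 1
4 = 4 × 1 + 0

GCD(599, 664) = 1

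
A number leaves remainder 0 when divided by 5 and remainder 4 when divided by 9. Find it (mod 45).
M = 5 × 9 = 45. M₁ = 9, y₁ ≡ 4 (mod 5). M₂ = 5, y₂ ≡ 2 (mod 9). r = 0×9×4 + 4×5×2 ≡ 40 (mod 45)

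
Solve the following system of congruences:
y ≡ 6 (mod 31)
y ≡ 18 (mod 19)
37

Using the Chinese Remainder Theorem:
M = product of moduli = 589
For equation 1: M_1 = 19, 19 ≡ 19 (mod 31), inverse of 19 mod 31 is 18 (check: 19 × 18 = 342 ≡ 1 (mod 31))
For equation 2: M_2 = 31, 31 ≡ 12 (mod 19), inverse of 31 mod 19 is 8 (check: 12 × 8 = 96 ≡ 1 (mod 19))
Combine: y ≡ Σ r_i×M_i×(M_i⁻¹ mod m_i) = 6×19×18 + 18×31×8 = 2052 + 4464 = 6516
6516 mod 589 = 37
y ≡ 37 (mod 589)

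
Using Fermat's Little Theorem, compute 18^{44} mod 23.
1

By Fermat's Little Theorem, a^(p-1) ≡ 1 (mod p) for prime p and gcd(a, p) = 1
Here p = 23, so 18^22 ≡ 1 (mod 23)
We can reduce the exponent: 44 mod 22 = 0
So 18^44 ≡ 18^0 (mod 23)
Computing: 18^0 mod 23 = 1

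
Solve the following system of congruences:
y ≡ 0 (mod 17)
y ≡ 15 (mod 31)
170

Using the Chinese Remainder Theorem:
M = product of moduli = 527
For equation 1: M_1 = 31, 31 ≡ 14 (mod 17), inverse of 31 mod 17 is 11 (check: 14 × 11 = 154 ≡ 1 (mod 17))
For equation 2: M_2 = 17, 17 ≡ 17 (mod 31), inverse of 17 mod 31 is 11 (check: 17 × 11 = 187 ≡ 1 (mod 31))
Combine: y ≡ Σ r_i×M_i×(M_i⁻¹ mod m_i) = 0×31×11 + 15×17×11 = 0 + 2805 = 2805
2805 mod 527 = 170
y ≡ 170 (mod 527)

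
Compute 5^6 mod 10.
6 = 4 + 2 (binary 110). Repeated squaring mod 10: 5^1 ≡ 5; 5^2 ≡ 5² = 25 ≡ 5; 5^4 ≡ 5² = 25 ≡ 5. Multiply: 5^6 = 5^4 × 5^2 ≡ 5 × 5 (mod 10): 5 × 5 = 25 ≡ 5. So 5^6 ≡ 5 (mod 10).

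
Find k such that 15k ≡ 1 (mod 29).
15^(-1) ≡ 2 (mod 29). Verification: 15 × 2 = 30 ≡ 1 (mod 29)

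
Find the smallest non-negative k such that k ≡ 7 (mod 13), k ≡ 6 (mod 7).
20

Using the Chinese Remainder Theorem:
M = product of moduli = 91
For equation 1: M_1 = 7, 7 ≡ 7 (mod 13), inverse of 7 mod 13 is 2 (check: 7 × 2 = 14 ≡ 1 (mod 13))
For equation 2: M_2 = 13, 13 ≡ 6 (mod 7), inverse of 13 mod 7 is 6 (check: 6 × 6 = 36 ≡ 1 (mod 7))
Combine: k ≡ Σ r_i×M_i×(M_i⁻¹ mod m_i) = 7×7×2 + 6×13×6 = 98 + 468 = 566
566 mod 91 = 20
k ≡ 20 (mod 91)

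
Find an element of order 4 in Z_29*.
12 has order 4 mod 29 since 12^{4} ≡ 1 (mod 29) and no smaller power works.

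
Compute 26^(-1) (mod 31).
6

Using Extended Euclidean Algorithm:
gcd(26, 31) = 1
Bezout coefficients: 26 × 6 + 31 × -5 = 1
So 26 × 6 ≡ 1 (mod 31)
The inverse is 6 mod 31 = 6
Verification: 26 × 6 = 156 = 5 × 31 + 1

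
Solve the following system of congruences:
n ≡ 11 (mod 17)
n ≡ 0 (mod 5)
45

Using the Chinese Remainder Theorem:
M = product of moduli = 85
For equation 1: M_1 = 5, 5 ≡ 5 (mod 17), inverse of 5 mod 17 is 7 (check: 5 × 7 = 35 ≡ 1 (mod 17))
For equation 2: M_2 = 17, 17 ≡ 2 (mod 5), inverse of 17 mod 5 is 3 (check: 2 × 3 = 6 ≡ 1 (mod 5))
Combine: n ≡ Σ r_i×M_i×(M_i⁻¹ mod m_i) = 11×5×7 + 0×17×3 = 385 + 0 = 385
385 mod 85 = 45
n ≡ 45 (mod 85)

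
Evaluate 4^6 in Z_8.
6 = 4 + 2 (binary 110). Repeated squaring mod 8: 4^1 ≡ 4; 4^2 ≡ 4² = 16 ≡ 0; 4^4 ≡ 0² = 0 ≡ 0. Multiply: 4^6 = 4^4 × 4^2 ≡ 0 × 0 (mod 8): 0 × 0 = 0 ≡ 0. So 4^6 ≡ 0 (mod 8).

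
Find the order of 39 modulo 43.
Powers of 39 mod 43: 39^1≡39, 39^2≡16, 39^3≡22, 39^4≡41, 39^5≡8, 39^6≡11, 39^7≡42, 39^8≡4, 39^9≡27, 39^10≡21, 39^11≡2, 39^12≡35, 39^13≡32, 39^14≡1. Order = 14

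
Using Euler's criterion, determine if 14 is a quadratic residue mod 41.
By Euler's criterion: 14^{20} ≡ 40 (mod 41). Since this equals -1 (≡ 40), 14 is not a QR.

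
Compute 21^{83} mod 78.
57

Using successive squaring:
Binary expansion of 83: 1010011
Powers of 21 mod 78 (each is the square of the previous):
  21^1 ≡ 21 (mod 78)
  21^2 ≡ 21² = 441 ≡ 51 (mod 78)
  21^4 ≡ 51² = 2601 ≡ 27 (mod 78)
  21^8 ≡ 27² = 729 ≡ 27 (mod 78)
  21^16 ≡ 27² = 729 ≡ 27 (mod 78)
  21^32 ≡ 27² = 729 ≡ 27 (mod 78)
  21^64 ≡ 27² = 729 ≡ 27 (mod 78)
83 = 64 + 16 + 2 + 1, so 21^83 = 21^64 × 21^16 × 21^2 × 21^1 ≡ 27 × 27 × 51 × 21 (mod 78)
Multiplying step by step:
  27 × 27 = 729 ≡ 27 (mod 78)
  27 × 51 = 1377 ≡ 51 (mod 78)
  51 × 21 = 1071 ≡ 57 (mod 78)
Result: 21^83 ≡ 57 (mod 78)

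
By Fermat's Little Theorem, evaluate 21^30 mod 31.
By Fermat's Little Theorem, 21^{30} ≡ 1 (mod 31) since 31 is prime and gcd(21, 31) = 1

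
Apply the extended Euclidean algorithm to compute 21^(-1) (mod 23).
Extended GCD: 21(11) + 23(-10) = 1. So 21^(-1) ≡ 11 ≡ 11 (mod 23). Verify: 21 × 11 = 231 ≡ 1 (mod 23)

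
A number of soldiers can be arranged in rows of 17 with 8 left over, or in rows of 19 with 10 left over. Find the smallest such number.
M = 17 × 19 = 323. M₁ = 19, y₁ ≡ 9 (mod 17). M₂ = 17, y₂ ≡ 9 (mod 19). k = 8×19×9 + 10×17×9 ≡ 314 (mod 323). The smallest positive such number is 314.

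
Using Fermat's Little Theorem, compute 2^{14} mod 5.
4

By Fermat's Little Theorem, a^(p-1) ≡ 1 (mod p) for prime p and gcd(a, p) = 1
Here p = 5, so 2^4 ≡ 1 (mod 5)
We can reduce the exponent: 14 mod 4 = 2
So 2^14 ≡ 2^2 (mod 5)
Computing: 2^2 mod 5 = 4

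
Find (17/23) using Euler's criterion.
(17/23) = 17^{11} mod 23 = -1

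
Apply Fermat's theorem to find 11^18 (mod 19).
By Fermat's Little Theorem, 11^{18} ≡ 1 (mod 19) since 19 is prime and gcd(11, 19) = 1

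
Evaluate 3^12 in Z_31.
Using repeated squaring. 12 = 8 + 4 (binary 1100). Repeated squaring mod 31: 3^1 ≡ 3; 3^2 ≡ 3² = 9 ≡ 9; 3^4 ≡ 9² = 81 ≡ 19; 3^8 ≡ 19² = 361 ≡ 20. Multiply: 3^12 = 3^8 × 3^4 ≡ 20 × 19 (mod 31): 20 × 19 = 380 ≡ 8. So 3^12 ≡ 8 (mod 31).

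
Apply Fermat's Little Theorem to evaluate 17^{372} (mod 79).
8

By Fermat's Little Theorem, a^(p-1) ≡ 1 (mod p) for prime p and gcd(a, p) = 1
Here p = 79, so 17^78 ≡ 1 (mod 79)
We can reduce the exponent: 372 mod 78 = 60
So 17^372 ≡ 17^60 (mod 79)
Computing: 17^60 mod 79 = 8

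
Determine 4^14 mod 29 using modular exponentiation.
Using repeated squaring. 14 = 8 + 4 + 2 (binary 1110). Repeated squaring mod 29: 4^1 ≡ 4; 4^2 ≡ 4² = 16 ≡ 16; 4^4 ≡ 16² = 256 ≡ 24; 4^8 ≡ 24² = 576 ≡ 25. Multiply: 4^14 = 4^8 × 4^4 × 4^2 ≡ 25 × 24 × 16 (mod 29): 25 × 24 = 600 ≡ 20; 20 × 16 = 320 ≡ 1. So 4^14 ≡ 1 (mod 29).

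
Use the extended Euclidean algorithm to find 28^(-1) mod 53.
Extended GCD: 28(-17) + 53(9) = 1. So 28^(-1) ≡ 36 ≡ 36 (mod 53). Verify: 28 × 36 = 1008 ≡ 1 (mod 53)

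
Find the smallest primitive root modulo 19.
2

A primitive root g modulo p has order p-1 = 18
Prime divisors of 18: [2, 3]
g is a primitive root iff g^(18/q) ≢ 1 (mod 19) for each prime divisor q
Testing small values:
  g = 2: 2^9 ≡ 18, 2^6 ≡ 7 (mod 19) → none is 1, primitive root!
The smallest primitive root is 2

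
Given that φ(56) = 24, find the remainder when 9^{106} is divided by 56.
By Euler: 9^{24} ≡ 1 (mod 56) since gcd(9, 56) = 1. 106 = 4×24 + 10. So 9^{106} ≡ 9^{10} ≡ 9 (mod 56)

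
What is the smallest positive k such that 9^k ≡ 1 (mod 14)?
Powers of 9 mod 14: 9^1≡9, 9^2≡11, 9^3≡1. Order = 3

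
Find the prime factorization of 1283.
1283

Divide by primes starting from smallest:
1283 ÷ 1283 = 1

1283 = 1283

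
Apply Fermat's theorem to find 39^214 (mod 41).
By Fermat: 39^{40} ≡ 1 (mod 41). 214 = 5×40 + 14. So 39^{214} ≡ 39^{14} ≡ 25 (mod 41)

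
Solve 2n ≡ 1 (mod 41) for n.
21

Using Extended Euclidean Algorithm:
gcd(2, 41) = 1
Bezout coefficients: 2 × -20 + 41 × 1 = 1
So 2 × -20 ≡ 1 (mod 41)
The inverse is -20 mod 41 = 21
Verification: 2 × 21 = 42 = 1 × 41 + 1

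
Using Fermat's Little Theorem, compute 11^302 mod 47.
By Fermat: 11^{46} ≡ 1 (mod 47). 302 ≡ 26 (mod 46). So 11^{302} ≡ 11^{26} ≡ 32 (mod 47)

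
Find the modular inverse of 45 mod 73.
45^(-1) ≡ 13 (mod 73). Verification: 45 × 13 = 585 ≡ 1 (mod 73)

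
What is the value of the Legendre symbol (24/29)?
(24/29) = 24^{14} mod 29 = 1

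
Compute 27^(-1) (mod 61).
27^(-1) ≡ 52 (mod 61). Verification: 27 × 52 = 1404 ≡ 1 (mod 61)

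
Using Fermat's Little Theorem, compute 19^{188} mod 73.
37

By Fermat's Little Theorem, a^(p-1) ≡ 1 (mod p) for prime p and gcd(a, p) = 1
Here p = 73, so 19^72 ≡ 1 (mod 73)
We can reduce the exponent: 188 mod 72 = 44
So 19^188 ≡ 19^44 (mod 73)
Computing: 19^44 mod 73 = 37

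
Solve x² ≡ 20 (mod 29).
The square roots of 20 mod 29 are 7 and 22. Verify: 7² = 49 ≡ 20 (mod 29)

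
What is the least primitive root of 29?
2

A primitive root g modulo p has order p-1 = 28
Prime divisors of 28: [2, 7]
g is a primitive root iff g^(28/q) ≢ 1 (mod 29) for each prime divisor q
Testing small values:
  g = 2: 2^14 ≡ 28, 2^4 ≡ 16 (mod 29) → none is 1, primitive root!
The smallest primitive root is 2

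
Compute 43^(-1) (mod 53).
43^(-1) ≡ 37 (mod 53). Verification: 43 × 37 = 1591 ≡ 1 (mod 53)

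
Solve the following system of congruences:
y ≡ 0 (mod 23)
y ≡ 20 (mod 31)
299

Using the Chinese Remainder Theorem:
M = product of moduli = 713
For equation 1: M_1 = 31, 31 ≡ 8 (mod 23), inverse of 31 mod 23 is 3 (check: 8 × 3 = 24 ≡ 1 (mod 23))
For equation 2: M_2 = 23, 23 ≡ 23 (mod 31), inverse of 23 mod 31 is 27 (check: 23 × 27 = 621 ≡ 1 (mod 31))
Combine: y ≡ Σ r_i×M_i×(M_i⁻¹ mod m_i) = 0×31×3 + 20×23×27 = 0 + 12420 = 12420
12420 mod 713 = 299
y ≡ 299 (mod 713)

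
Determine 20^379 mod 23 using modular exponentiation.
Using Fermat: 20^{22} ≡ 1 (mod 23). 379 ≡ 5 (mod 22). So 20^{379} ≡ 20^{5} ≡ 10 (mod 23)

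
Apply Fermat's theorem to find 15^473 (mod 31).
By Fermat: 15^{30} ≡ 1 (mod 31). 473 ≡ 23 (mod 30). So 15^{473} ≡ 15^{23} ≡ 27 (mod 31)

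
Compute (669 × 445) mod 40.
25

(669 × 445) = 297705
297705 mod 40 = 25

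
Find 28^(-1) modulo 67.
12

Using Extended Euclidean Algorithm:
gcd(28, 67) = 1
Bezout coefficients: 28 × 12 + 67 × -5 = 1
So 28 × 12 ≡ 1 (mod 67)
The inverse is 12 mod 67 = 12
Verification: 28 × 12 = 336 = 5 × 67 + 1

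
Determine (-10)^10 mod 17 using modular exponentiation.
(-10) ≡ 7 (mod 17). 10 = 8 + 2 (binary 1010). Repeated squaring mod 17: 7^1 ≡ 7; 7^2 ≡ 7² = 49 ≡ 15; 7^4 ≡ 15² = 225 ≡ 4; 7^8 ≡ 4² = 16 ≡ 16. Multiply: (-10)^10 ≡ 7^8 × 7^2 ≡ 16 × 15 (mod 17): 16 × 15 = 240 ≡ 2. So (-10)^10 ≡ 2 (mod 17).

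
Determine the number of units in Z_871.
792

Prime factorization: 871 = 13 × 67
Using the formula φ(n) = n × Π(1 - 1/p) for each prime factor p:
φ(871) = 871 × (1 - 1/13) × (1 - 1/67)
φ(871) = 792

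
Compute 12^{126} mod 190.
134

Using successive squaring:
Binary expansion of 126: 1111110
Powers of 12 mod 190 (each is the square of the previous):
  12^1 ≡ 12 (mod 190)
  12^2 ≡ 12² = 144 ≡ 144 (mod 190)
  12^4 ≡ 144² = 20736 ≡ 26 (mod 190)
  12^8 ≡ 26² = 676 ≡ 106 (mod 190)
  12^16 ≡ 106² = 11236 ≡ 26 (mod 190)
  12^32 ≡ 26² = 676 ≡ 106 (mod 190)
  12^64 ≡ 106² = 11236 ≡ 26 (mod 190)
126 = 64 + 32 + 16 + 8 + 4 + 2, so 12^126 = 12^64 × 12^32 × 12^16 × 12^8 × 12^4 × 12^2 ≡ 26 × 106 × 26 × 106 × 26 × 144 (mod 190)
Multiplying step by step:
  26 × 106 = 2756 ≡ 96 (mod 190)
  96 × 26 = 2496 ≡ 26 (mod 190)
  26 × 106 = 2756 ≡ 96 (mod 190)
  96 × 26 = 2496 ≡ 26 (mod 190)
  26 × 144 = 3744 ≡ 134 (mod 190)
Result: 12^126 ≡ 134 (mod 190)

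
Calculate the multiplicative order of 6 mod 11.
Powers of 6 mod 11: 6^1≡6, 6^2≡3, 6^3≡7, 6^4≡9, 6^5≡10, 6^6≡5, 6^7≡8, 6^8≡4, 6^9≡2, 6^10≡1. Order = 10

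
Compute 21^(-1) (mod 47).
21^(-1) ≡ 9 (mod 47). Verification: 21 × 9 = 189 ≡ 1 (mod 47)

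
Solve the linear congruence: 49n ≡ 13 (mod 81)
73

Since gcd(49, 81) = 1 divides 13, a solution exists.
Multiply both sides by the inverse of 49 mod 81:
  49^(-1) mod 81 = 43
  x ≡ 43 × 13 ≡ 559 ≡ 73 (mod 81)
Verification: 49 × 73 = 3577 = 44 × 81 + 13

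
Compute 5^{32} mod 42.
25

Using successive squaring:
Binary expansion of 32: 100000
Powers of 5 mod 42 (each is the square of the previous):
  5^1 ≡ 5 (mod 42)
  5^2 ≡ 5² = 25 ≡ 25 (mod 42)
  5^4 ≡ 25² = 625 ≡ 37 (mod 42)
  5^8 ≡ 37² = 1369 ≡ 25 (mod 42)
  5^16 ≡ 25² = 625 ≡ 37 (mod 42)
  5^32 ≡ 37² = 1369 ≡ 25 (mod 42)
32 is a power of 2, so 5^32 is the last square: ≡ 25 (mod 42)
Result: 5^32 ≡ 25 (mod 42)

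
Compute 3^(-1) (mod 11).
4

Using Extended Euclidean Algorithm:
gcd(3, 11) = 1
Bezout coefficients: 3 × 4 + 11 × -1 = 1
So 3 × 4 ≡ 1 (mod 11)
The inverse is 4 mod 11 = 4
Verification: 3 × 4 = 12 = 1 × 11 + 1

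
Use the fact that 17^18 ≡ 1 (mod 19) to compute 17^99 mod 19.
By Fermat: 17^{18} ≡ 1 (mod 19). 99 = 5×18 + 9. So 17^{99} ≡ 17^{9} ≡ 1 (mod 19)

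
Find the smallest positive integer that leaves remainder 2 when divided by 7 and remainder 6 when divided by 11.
M = 7 × 11 = 77. M₁ = 11, y₁ ≡ 2 (mod 7). M₂ = 7, y₂ ≡ 8 (mod 11). y = 2×11×2 + 6×7×8 ≡ 72 (mod 77). The smallest positive such number is 72.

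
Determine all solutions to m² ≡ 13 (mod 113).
The square roots of 13 mod 113 are 76 and 37. Verify: 76² = 5776 ≡ 13 (mod 113)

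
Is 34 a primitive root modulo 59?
p - 1 = 58 has prime divisors 2, 29. Check 34^(58/q) mod 59 for each: 34^(58/2) = 34^29 ≡ 58, 34^(58/29) = 34^2 ≡ 35 (mod 59). None of these is 1, so 34 has order 58 = φ(59), so it is a primitive root mod 59.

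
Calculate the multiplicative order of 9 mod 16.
Powers of 9 mod 16: 9^1≡9, 9^2≡1. Order = 2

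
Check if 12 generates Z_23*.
p - 1 = 22 has prime divisors 2, 11. Check 12^(22/q) mod 23 for each: 12^(22/2) = 12^11 ≡ 1, 12^(22/11) = 12^2 ≡ 6 (mod 23). Since 12^11 ≡ 1 (mod 23), the order of 12 divides 11 (in fact the order is 11) ≠ 22, so it is not a primitive root.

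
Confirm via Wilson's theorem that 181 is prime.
(180)! mod 181 = 180. Since this equals -1 (mod 181), Wilson confirms 181 is prime.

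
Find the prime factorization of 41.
41

Divide by primes starting from smallest:
41 ÷ 41 = 1

41 = 41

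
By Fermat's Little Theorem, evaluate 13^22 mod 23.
By Fermat's Little Theorem, 13^{22} ≡ 1 (mod 23) since 23 is prime and gcd(13, 23) = 1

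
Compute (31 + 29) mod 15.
0

(31 + 29) = 60
60 mod 15 = 0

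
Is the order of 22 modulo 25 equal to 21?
No, the actual order is 20, not 21.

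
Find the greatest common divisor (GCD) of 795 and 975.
15

Using the Euclidean algorithm:
795 = 0 × 975 + 795
975 = 1 × 795 + 180
795 = 4 × 180 + 75
180 = 2 × 75 + 30
75 = 2 × 30 + 15
30 = 2 × 15 + 0

GCD(795, 975) = 15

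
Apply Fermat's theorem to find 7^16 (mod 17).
By Fermat's Little Theorem, 7^{16} ≡ 1 (mod 17) since 17 is prime and gcd(7, 17) = 1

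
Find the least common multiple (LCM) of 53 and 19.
1007

First find GCD(53, 19) using the Euclidean algorithm:
53 = 2 × 19 + 15
19 = 1 × 15 + 4
15 = 3 × 4 + 3
4 = 1 × 3 + 1
3 = 3 × 1 + 0
GCD(53, 19) = 1

LCM formula: LCM(a, b) = (a × b) / GCD(a, b)
LCM(53, 19) = (53 × 19) / 1
LCM(53, 19) = 1007 / 1
LCM(53, 19) = 1007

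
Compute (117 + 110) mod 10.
7

(117 + 110) = 227
227 mod 10 = 7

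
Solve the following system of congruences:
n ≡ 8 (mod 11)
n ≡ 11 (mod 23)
195

Using the Chinese Remainder Theorem:
M = product of moduli = 253
For equation 1: M_1 = 23, 23 ≡ 1 (mod 11), inverse of 23 mod 11 is 1 (check: 1 × 1 = 1 ≡ 1 (mod 11))
For equation 2: M_2 = 11, 11 ≡ 11 (mod 23), inverse of 11 mod 23 is 21 (check: 11 × 21 = 231 ≡ 1 (mod 23))
Combine: n ≡ Σ r_i×M_i×(M_i⁻¹ mod m_i) = 8×23×1 + 11×11×21 = 184 + 2541 = 2725
2725 mod 253 = 195
n ≡ 195 (mod 253)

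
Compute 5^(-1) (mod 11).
9

Using Extended Euclidean Algorithm:
gcd(5, 11) = 1
Bezout coefficients: 5 × -2 + 11 × 1 = 1
So 5 × -2 ≡ 1 (mod 11)
The inverse is -2 mod 11 = 9
Verification: 5 × 9 = 45 = 4 × 11 + 1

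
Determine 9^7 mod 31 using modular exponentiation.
7 = 4 + 2 + 1 (binary 111). Repeated squaring mod 31: 9^1 ≡ 9; 9^2 ≡ 9² = 81 ≡ 19; 9^4 ≡ 19² = 361 ≡ 20. Multiply: 9^7 = 9^4 × 9^2 × 9^1 ≡ 20 × 19 × 9 (mod 31): 20 × 19 = 380 ≡ 8; 8 × 9 = 72 ≡ 10. So 9^7 ≡ 10 (mod 31).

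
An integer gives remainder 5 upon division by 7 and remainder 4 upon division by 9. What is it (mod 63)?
M = 7 × 9 = 63. M₁ = 9, y₁ ≡ 4 (mod 7). M₂ = 7, y₂ ≡ 4 (mod 9). x = 5×9×4 + 4×7×4 ≡ 40 (mod 63). The smallest positive such number is 40.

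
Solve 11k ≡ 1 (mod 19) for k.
7

Using Extended Euclidean Algorithm:
gcd(11, 19) = 1
Bezout coefficients: 11 × 7 + 19 × -4 = 1
So 11 × 7 ≡ 1 (mod 19)
The inverse is 7 mod 19 = 7
Verification: 11 × 7 = 77 = 4 × 19 + 1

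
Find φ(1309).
960

Prime factorization: 1309 = 7 × 11 × 17
Using the formula φ(n) = n × Π(1 - 1/p) for each prime factor p:
φ(1309) = 1309 × (1 - 1/7) × (1 - 1/11) × (1 - 1/17)
φ(1309) = 960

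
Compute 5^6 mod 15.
6 = 4 + 2 (binary 110). Repeated squaring mod 15: 5^1 ≡ 5; 5^2 ≡ 5² = 25 ≡ 10; 5^4 ≡ 10² = 100 ≡ 10. Multiply: 5^6 = 5^4 × 5^2 ≡ 10 × 10 (mod 15): 10 × 10 = 100 ≡ 10. So 5^6 ≡ 10 (mod 15).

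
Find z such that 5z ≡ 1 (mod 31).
5^(-1) ≡ 25 (mod 31). Verification: 5 × 25 = 125 ≡ 1 (mod 31)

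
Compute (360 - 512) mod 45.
28

(360 - 512) = -152
-152 mod 45 = 28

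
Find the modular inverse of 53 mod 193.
53^(-1) ≡ 51 (mod 193). Verification: 53 × 51 = 2703 ≡ 1 (mod 193)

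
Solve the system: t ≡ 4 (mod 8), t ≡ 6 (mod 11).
M = 8 × 11 = 88. M₁ = 11, y₁ ≡ 3 (mod 8). M₂ = 8, y₂ ≡ 7 (mod 11). t = 4×11×3 + 6×8×7 ≡ 28 (mod 88)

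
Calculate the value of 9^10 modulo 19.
10 = 8 + 2 (binary 1010). Repeated squaring mod 19: 9^1 ≡ 9; 9^2 ≡ 9² = 81 ≡ 5; 9^4 ≡ 5² = 25 ≡ 6; 9^8 ≡ 6² = 36 ≡ 17. Multiply: 9^10 = 9^8 × 9^2 ≡ 17 × 5 (mod 19): 17 × 5 = 85 ≡ 9. So 9^10 ≡ 9 (mod 19).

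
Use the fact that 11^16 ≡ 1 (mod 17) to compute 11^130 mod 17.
By Fermat: 11^{16} ≡ 1 (mod 17). 130 = 8×16 + 2. So 11^{130} ≡ 11^{2} ≡ 2 (mod 17)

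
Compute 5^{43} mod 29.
5

Using successive squaring:
Binary expansion of 43: 101011
Powers of 5 mod 29 (each is the square of the previous):
  5^1 ≡ 5 (mod 29)
  5^2 ≡ 5² = 25 ≡ 25 (mod 29)
  5^4 ≡ 25² = 625 ≡ 16 (mod 29)
  5^8 ≡ 16² = 256 ≡ 24 (mod 29)
  5^16 ≡ 24² = 576 ≡ 25 (mod 29)
  5^32 ≡ 25² = 625 ≡ 16 (mod 29)
43 = 32 + 8 + 2 + 1, so 5^43 = 5^32 × 5^8 × 5^2 × 5^1 ≡ 16 × 24 × 25 × 5 (mod 29)
Multiplying step by step:
  16 × 24 = 384 ≡ 7 (mod 29)
  7 × 25 = 175 ≡ 1 (mod 29)
  1 × 5 = 5 ≡ 5 (mod 29)
Result: 5^43 ≡ 5 (mod 29)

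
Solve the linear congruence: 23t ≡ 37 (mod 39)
5

Since gcd(23, 39) = 1 divides 37, a solution exists.
Multiply both sides by the inverse of 23 mod 39:
  23^(-1) mod 39 = 17
  x ≡ 17 × 37 ≡ 629 ≡ 5 (mod 39)
Verification: 23 × 5 = 115 = 2 × 39 + 37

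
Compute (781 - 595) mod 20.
6

(781 - 595) = 186
186 mod 20 = 6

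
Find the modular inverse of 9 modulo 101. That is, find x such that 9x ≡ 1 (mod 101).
45

Using Extended Euclidean Algorithm:
gcd(9, 101) = 1
Bezout coefficients: 9 × 45 + 101 × -4 = 1
So 9 × 45 ≡ 1 (mod 101)
The inverse is 45 mod 101 = 45
Verification: 9 × 45 = 405 = 4 × 101 + 1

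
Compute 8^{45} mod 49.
22

Using successive squaring:
Binary expansion of 45: 101101
Powers of 8 mod 49 (each is the square of the previous):
  8^1 ≡ 8 (mod 49)
  8^2 ≡ 8² = 64 ≡ 15 (mod 49)
  8^4 ≡ 15² = 225 ≡ 29 (mod 49)
  8^8 ≡ 29² = 841 ≡ 8 (mod 49)
  8^16 ≡ 8² = 64 ≡ 15 (mod 49)
  8^32 ≡ 15² = 225 ≡ 29 (mod 49)
45 = 32 + 8 + 4 + 1, so 8^45 = 8^32 × 8^8 × 8^4 × 8^1 ≡ 29 × 8 × 29 × 8 (mod 49)
Multiplying step by step:
  29 × 8 = 232 ≡ 36 (mod 49)
  36 × 29 = 1044 ≡ 15 (mod 49)
  15 × 8 = 120 ≡ 22 (mod 49)
Result: 8^45 ≡ 22 (mod 49)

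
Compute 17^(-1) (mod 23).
17^(-1) ≡ 19 (mod 23). Verification: 17 × 19 = 323 ≡ 1 (mod 23)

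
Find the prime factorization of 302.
2 × 151

Divide by primes starting from smallest:
302 ÷ 2 = 151
151 ÷ 151 = 1

302 = 2 × 151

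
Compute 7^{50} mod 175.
49

Using successive squaring:
Binary expansion of 50: 110010
Powers of 7 mod 175 (each is the square of the previous):
  7^1 ≡ 7 (mod 175)
  7^2 ≡ 7² = 49 ≡ 49 (mod 175)
  7^4 ≡ 49² = 2401 ≡ 126 (mod 175)
  7^8 ≡ 126² = 15876 ≡ 126 (mod 175)
  7^16 ≡ 126² = 15876 ≡ 126 (mod 175)
  7^32 ≡ 126² = 15876 ≡ 126 (mod 175)
50 = 32 + 16 + 2, so 7^50 = 7^32 × 7^16 × 7^2 ≡ 126 × 126 × 49 (mod 175)
Multiplying step by step:
  126 × 126 = 15876 ≡ 126 (mod 175)
  126 × 49 = 6174 ≡ 49 (mod 175)
Result: 7^50 ≡ 49 (mod 175)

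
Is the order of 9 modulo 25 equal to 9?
No, the actual order is 10, not 9.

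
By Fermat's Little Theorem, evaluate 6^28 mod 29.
By Fermat's Little Theorem, 6^{28} ≡ 1 (mod 29) since 29 is prime and gcd(6, 29) = 1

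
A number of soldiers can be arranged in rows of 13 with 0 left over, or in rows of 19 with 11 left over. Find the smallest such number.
M = 13 × 19 = 247. M₁ = 19, y₁ ≡ 11 (mod 13). M₂ = 13, y₂ ≡ 3 (mod 19). m = 0×19×11 + 11×13×3 ≡ 182 (mod 247). The smallest positive such number is 182.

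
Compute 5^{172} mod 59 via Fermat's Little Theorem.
26

By Fermat's Little Theorem, a^(p-1) ≡ 1 (mod p) for prime p and gcd(a, p) = 1
Here p = 59, so 5^58 ≡ 1 (mod 59)
We can reduce the exponent: 172 mod 58 = 56
So 5^172 ≡ 5^56 (mod 59)
Computing: 5^56 mod 59 = 26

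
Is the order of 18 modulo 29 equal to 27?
No, the actual order is 28, not 27.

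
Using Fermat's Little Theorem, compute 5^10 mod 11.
By Fermat's Little Theorem, 5^{10} ≡ 1 (mod 11) since 11 is prime and gcd(5, 11) = 1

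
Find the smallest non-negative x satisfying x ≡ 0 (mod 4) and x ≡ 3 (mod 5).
M = 4 × 5 = 20. M₁ = 5, y₁ ≡ 1 (mod 4). M₂ = 4, y₂ ≡ 4 (mod 5). x = 0×5×1 + 3×4×4 ≡ 8 (mod 20)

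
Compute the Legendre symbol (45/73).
(45/73) = 45^{36} mod 73 = -1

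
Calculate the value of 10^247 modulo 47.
Using Fermat: 10^{46} ≡ 1 (mod 47). 247 ≡ 17 (mod 46). So 10^{247} ≡ 10^{17} ≡ 5 (mod 47)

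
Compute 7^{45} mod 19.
1

Using successive squaring:
Binary expansion of 45: 101101
Powers of 7 mod 19 (each is the square of the previous):
  7^1 ≡ 7 (mod 19)
  7^2 ≡ 7² = 49 ≡ 11 (mod 19)
  7^4 ≡ 11² = 121 ≡ 7 (mod 19)
  7^8 ≡ 7² = 49 ≡ 11 (mod 19)
  7^16 ≡ 11² = 121 ≡ 7 (mod 19)
  7^32 ≡ 7² = 49 ≡ 11 (mod 19)
45 = 32 + 8 + 4 + 1, so 7^45 = 7^32 × 7^8 × 7^4 × 7^1 ≡ 11 × 11 × 7 × 7 (mod 19)
Multiplying step by step:
  11 × 11 = 121 ≡ 7 (mod 19)
  7 × 7 = 49 ≡ 11 (mod 19)
  11 × 7 = 77 ≡ 1 (mod 19)
Result: 7^45 ≡ 1 (mod 19)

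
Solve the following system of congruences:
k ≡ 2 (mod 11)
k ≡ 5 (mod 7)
68

Using the Chinese Remainder Theorem:
M = product of moduli = 77
For equation 1: M_1 = 7, 7 ≡ 7 (mod 11), inverse of 7 mod 11 is 8 (check: 7 × 8 = 56 ≡ 1 (mod 11))
For equation 2: M_2 = 11, 11 ≡ 4 (mod 7), inverse of 11 mod 7 is 2 (check: 4 × 2 = 8 ≡ 1 (mod 7))
Combine: k ≡ Σ r_i×M_i×(M_i⁻¹ mod m_i) = 2×7×8 + 5×11×2 = 112 + 110 = 222
222 mod 77 = 68
k ≡ 68 (mod 77)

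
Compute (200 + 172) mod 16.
4

(200 + 172) = 372
372 mod 16 = 4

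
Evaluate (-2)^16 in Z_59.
Using repeated squaring. (-2) ≡ 57 (mod 59). 16 = 16 (binary 10000). Repeated squaring mod 59: 57^1 ≡ 57; 57^2 ≡ 57² = 3249 ≡ 4; 57^4 ≡ 4² = 16 ≡ 16; 57^8 ≡ 16² = 256 ≡ 20; 57^16 ≡ 20² = 400 ≡ 46. So (-2)^16 ≡ 46 (mod 59).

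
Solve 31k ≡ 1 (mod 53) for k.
31^(-1) ≡ 12 (mod 53). Verification: 31 × 12 = 372 ≡ 1 (mod 53)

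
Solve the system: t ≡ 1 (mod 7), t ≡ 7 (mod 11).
M = 7 × 11 = 77. M₁ = 11, y₁ ≡ 2 (mod 7). M₂ = 7, y₂ ≡ 8 (mod 11). t = 1×11×2 + 7×7×8 ≡ 29 (mod 77)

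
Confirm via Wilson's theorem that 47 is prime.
(46)! mod 47 = 46. Since this equals -1 (mod 47), Wilson confirms 47 is prime.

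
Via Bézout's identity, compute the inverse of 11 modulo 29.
Extended GCD: 11(8) + 29(-3) = 1. So 11^(-1) ≡ 8 ≡ 8 (mod 29). Verify: 11 × 8 = 88 ≡ 1 (mod 29)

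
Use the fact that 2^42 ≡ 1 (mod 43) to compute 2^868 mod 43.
By Fermat: 2^{42} ≡ 1 (mod 43). 868 ≡ 28 (mod 42). So 2^{868} ≡ 2^{28} ≡ 1 (mod 43)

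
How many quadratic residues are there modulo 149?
For prime 149, there are (p-1)/2 = (149-1)/2 = 74 quadratic residues (excluding 0).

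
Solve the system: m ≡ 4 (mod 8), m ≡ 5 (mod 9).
M = 8 × 9 = 72. M₁ = 9, y₁ ≡ 1 (mod 8). M₂ = 8, y₂ ≡ 8 (mod 9). m = 4×9×1 + 5×8×8 ≡ 68 (mod 72)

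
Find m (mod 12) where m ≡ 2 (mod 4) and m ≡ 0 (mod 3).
M = 4 × 3 = 12. M₁ = 3, y₁ ≡ 3 (mod 4). M₂ = 4, y₂ ≡ 1 (mod 3). m = 2×3×3 + 0×4×1 ≡ 6 (mod 12)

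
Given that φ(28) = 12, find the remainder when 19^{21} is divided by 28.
By Euler: 19^{12} ≡ 1 (mod 28) since gcd(19, 28) = 1. 21 = 1×12 + 9. So 19^{21} ≡ 19^{9} ≡ 27 (mod 28)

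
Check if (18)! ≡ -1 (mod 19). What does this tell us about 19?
(18)! mod 19 = 18. Since this equals -1 (mod 19), Wilson confirms 19 is prime.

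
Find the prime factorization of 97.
97

Divide by primes starting from smallest:
97 ÷ 97 = 1

97 = 97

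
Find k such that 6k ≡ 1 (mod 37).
6^(-1) ≡ 31 (mod 37). Verification: 6 × 31 = 186 ≡ 1 (mod 37)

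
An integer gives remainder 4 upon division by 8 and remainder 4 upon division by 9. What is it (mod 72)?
M = 8 × 9 = 72. M₁ = 9, y₁ ≡ 1 (mod 8). M₂ = 8, y₂ ≡ 8 (mod 9). z = 4×9×1 + 4×8×8 ≡ 4 (mod 72). The smallest positive such number is 4.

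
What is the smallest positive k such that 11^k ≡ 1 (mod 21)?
Powers of 11 mod 21: 11^1≡11, 11^2≡16, 11^3≡8, 11^4≡4, 11^5≡2, 11^6≡1. Order = 6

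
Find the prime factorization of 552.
2^3 × 3 × 23

Divide by primes starting from smallest:
552 ÷ 2 = 276
276 ÷ 2 = 138
138 ÷ 2 = 69
69 ÷ 3 = 23
23 ÷ 23 = 1

552 = 2^3 × 3 × 23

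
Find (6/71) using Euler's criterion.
(6/71) = 6^{35} mod 71 = 1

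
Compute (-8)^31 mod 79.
Using repeated squaring. (-8) ≡ 71 (mod 79). 31 = 16 + 8 + 4 + 2 + 1 (binary 11111). Repeated squaring mod 79: 71^1 ≡ 71; 71^2 ≡ 71² = 5041 ≡ 64; 71^4 ≡ 64² = 4096 ≡ 67; 71^8 ≡ 67² = 4489 ≡ 65; 71^16 ≡ 65² = 4225 ≡ 38. Multiply: (-8)^31 ≡ 71^16 × 71^8 × 71^4 × 71^2 × 71^1 ≡ 38 × 65 × 67 × 64 × 71 (mod 79): 38 × 65 = 2470 ≡ 21; 21 × 67 = 1407 ≡ 64; 64 × 64 = 4096 ≡ 67; 67 × 71 = 4757 ≡ 17. So (-8)^31 ≡ 17 (mod 79).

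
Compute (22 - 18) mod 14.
4

(22 - 18) = 4
4 mod 14 = 4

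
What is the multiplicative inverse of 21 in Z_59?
21^(-1) ≡ 45 (mod 59). Verification: 21 × 45 = 945 ≡ 1 (mod 59)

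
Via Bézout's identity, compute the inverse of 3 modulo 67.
Extended GCD: 3(-22) + 67(1) = 1. So 3^(-1) ≡ 45 ≡ 45 (mod 67). Verify: 3 × 45 = 135 ≡ 1 (mod 67)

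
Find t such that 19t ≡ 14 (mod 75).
56

Since gcd(19, 75) = 1 divides 14, a solution exists.
Multiply both sides by the inverse of 19 mod 75:
  19^(-1) mod 75 = 4
  x ≡ 4 × 14 ≡ 56 ≡ 56 (mod 75)
Verification: 19 × 56 = 1064 = 14 × 75 + 14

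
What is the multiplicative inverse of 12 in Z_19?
8

Using Extended Euclidean Algorithm:
gcd(12, 19) = 1
Bezout coefficients: 12 × 8 + 19 × -5 = 1
So 12 × 8 ≡ 1 (mod 19)
The inverse is 8 mod 19 = 8
Verification: 12 × 8 = 96 = 5 × 19 + 1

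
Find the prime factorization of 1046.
2 × 523

Divide by primes starting from smallest:
1046 ÷ 2 = 523
523 ÷ 523 = 1

1046 = 2 × 523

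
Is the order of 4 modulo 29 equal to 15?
No, the actual order is 14, not 15.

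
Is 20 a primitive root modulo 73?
Yes

To verify, check if 20^(72/q) ≢ 1 (mod 73) for each prime divisor q of 72
Divisors of 72 = 72: [1, 2, 3, 4, 6, 8, 9, 12, 18, 24, 36, 72]
  20^(72/2) = 20^36 ≡ 72 (mod 73)
  20^(72/3) = 20^24 ≡ 64 (mod 73)
Conclusion: 20 is a primitive root modulo 73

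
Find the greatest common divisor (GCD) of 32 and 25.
1

Using the Euclidean algorithm:
32 = 1 × 25 + 7
25 = 3 × 7 + 4
7 = 1 × 4 + 3
4 = 1 × 3 + 1
3 = 3 × 1 + 0

GCD(32, 25) = 1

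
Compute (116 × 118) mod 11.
4

(116 × 118) = 13688
13688 mod 11 = 4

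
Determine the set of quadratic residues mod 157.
QRs mod 157: {1, 3, 4, 9, 10, 11, 12, 13, 14, 16, 17, 19, 25, 27, 30, 31, 33, 35, 36, 37, 39, 40, 42, 44, 46, 47, 48, 49, 51, 52, 56, 57, 58, 64, 67, 68, 71, 75, 76, 81, 82, 86, 89, 90, 93, 99, 100, 101, 105, 106, 108, 109, 110, 111, 113, 115, 117, 118, 120, 121, 122, 124, 126, 127, 130, 132, 138, 140, 141, 143, 144, 145, 146, 147, 148, 153, 154, 156}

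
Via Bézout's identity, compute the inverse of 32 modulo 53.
Extended GCD: 32(5) + 53(-3) = 1. So 32^(-1) ≡ 5 ≡ 5 (mod 53). Verify: 32 × 5 = 160 ≡ 1 (mod 53)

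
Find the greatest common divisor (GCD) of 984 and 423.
3

Using the Euclidean algorithm:
984 = 2 × 423 + 138
423 = 3 × 138 + 9
138 = 15 × 9 + 3
9 = 3 × 3 + 0

GCD(984, 423) = 3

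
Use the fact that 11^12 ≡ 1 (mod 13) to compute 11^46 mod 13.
By Fermat: 11^{12} ≡ 1 (mod 13). 46 = 3×12 + 10. So 11^{46} ≡ 11^{10} ≡ 10 (mod 13)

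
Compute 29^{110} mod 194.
11

Using successive squaring:
Binary expansion of 110: 1101110
Powers of 29 mod 194 (each is the square of the previous):
  29^1 ≡ 29 (mod 194)
  29^2 ≡ 29² = 841 ≡ 65 (mod 194)
  29^4 ≡ 65² = 4225 ≡ 151 (mod 194)
  29^8 ≡ 151² = 22801 ≡ 103 (mod 194)
  29^16 ≡ 103² = 10609 ≡ 133 (mod 194)
  29^32 ≡ 133² = 17689 ≡ 35 (mod 194)
  29^64 ≡ 35² = 1225 ≡ 61 (mod 194)
110 = 64 + 32 + 8 + 4 + 2, so 29^110 = 29^64 × 29^32 × 29^8 × 29^4 × 29^2 ≡ 61 × 35 × 103 × 151 × 65 (mod 194)
Multiplying step by step:
  61 × 35 = 2135 ≡ 1 (mod 194)
  1 × 103 = 103 ≡ 103 (mod 194)
  103 × 151 = 15553 ≡ 33 (mod 194)
  33 × 65 = 2145 ≡ 11 (mod 194)
Result: 29^110 ≡ 11 (mod 194)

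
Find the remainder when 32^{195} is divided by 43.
By Fermat: 32^{42} ≡ 1 (mod 43). 195 = 4×42 + 27. So 32^{195} ≡ 32^{27} ≡ 39 (mod 43)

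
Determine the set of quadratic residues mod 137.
QRs mod 137: {1, 2, 4, 7, 8, 9, 11, 14, 15, 16, 17, 18, 19, 22, 25, 28, 30, 32, 34, 36, 37, 38, 39, 44, 49, 50, 56, 59, 60, 61, 63, 64, 65, 68, 69, 72, 73, 74, 76, 77, 78, 81, 87, 88, 93, 98, 99, 100, 101, 103, 105, 107, 109, 112, 115, 118, 119, 120, 121, 122, 123, 126, 128, 129, 130, 133, 135, 136}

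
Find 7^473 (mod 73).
Using Fermat: 7^{72} ≡ 1 (mod 73). 473 ≡ 41 (mod 72). So 7^{473} ≡ 7^{41} ≡ 56 (mod 73)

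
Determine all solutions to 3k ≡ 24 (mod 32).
8

Since gcd(3, 32) = 1 divides 24, a solution exists.
Multiply both sides by the inverse of 3 mod 32:
  3^(-1) mod 32 = 11
  x ≡ 11 × 24 ≡ 264 ≡ 8 (mod 32)
Verification: 3 × 8 = 24 = 0 × 32 + 24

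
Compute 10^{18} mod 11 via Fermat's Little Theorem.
1

By Fermat's Little Theorem, a^(p-1) ≡ 1 (mod p) for prime p and gcd(a, p) = 1
Here p = 11, so 10^10 ≡ 1 (mod 11)
We can reduce the exponent: 18 mod 10 = 8
So 10^18 ≡ 10^8 (mod 11)
Computing: 10^8 mod 11 = 1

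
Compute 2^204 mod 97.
Using Fermat: 2^{96} ≡ 1 (mod 97). 204 ≡ 12 (mod 96). So 2^{204} ≡ 2^{12} ≡ 22 (mod 97)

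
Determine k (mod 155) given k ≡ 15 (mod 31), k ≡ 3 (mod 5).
108

Using the Chinese Remainder Theorem:
M = product of moduli = 155
For equation 1: M_1 = 5, 5 ≡ 5 (mod 31), inverse of 5 mod 31 is 25 (check: 5 × 25 = 125 ≡ 1 (mod 31))
For equation 2: M_2 = 31, 31 ≡ 1 (mod 5), inverse of 31 mod 5 is 1 (check: 1 × 1 = 1 ≡ 1 (mod 5))
Combine: k ≡ Σ r_i×M_i×(M_i⁻¹ mod m_i) = 15×5×25 + 3×31×1 = 1875 + 93 = 1968
1968 mod 155 = 108
k ≡ 108 (mod 155)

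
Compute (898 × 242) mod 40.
36

(898 × 242) = 217316
217316 mod 40 = 36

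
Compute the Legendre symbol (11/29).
(11/29) = 11^{14} mod 29 = -1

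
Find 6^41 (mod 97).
Using repeated squaring. 41 = 32 + 8 + 1 (binary 101001). Repeated squaring mod 97: 6^1 ≡ 6; 6^2 ≡ 6² = 36 ≡ 36; 6^4 ≡ 36² = 1296 ≡ 35; 6^8 ≡ 35² = 1225 ≡ 61; 6^16 ≡ 61² = 3721 ≡ 35; 6^32 ≡ 35² = 1225 ≡ 61. Multiply: 6^41 = 6^32 × 6^8 × 6^1 ≡ 61 × 61 × 6 (mod 97): 61 × 61 = 3721 ≡ 35; 35 × 6 = 210 ≡ 16. So 6^41 ≡ 16 (mod 97).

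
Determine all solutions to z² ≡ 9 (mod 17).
The square roots of 9 mod 17 are 14 and 3. Verify: 14² = 196 ≡ 9 (mod 17)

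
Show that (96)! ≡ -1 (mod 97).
(96)! mod 97 = 96. Since this equals -1 (mod 97), Wilson confirms 97 is prime.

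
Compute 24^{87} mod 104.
96

Using successive squaring:
Binary expansion of 87: 1010111
Powers of 24 mod 104 (each is the square of the previous):
  24^1 ≡ 24 (mod 104)
  24^2 ≡ 24² = 576 ≡ 56 (mod 104)
  24^4 ≡ 56² = 3136 ≡ 16 (mod 104)
  24^8 ≡ 16² = 256 ≡ 48 (mod 104)
  24^16 ≡ 48² = 2304 ≡ 16 (mod 104)
  24^32 ≡ 16² = 256 ≡ 48 (mod 104)
  24^64 ≡ 48² = 2304 ≡ 16 (mod 104)
87 = 64 + 16 + 4 + 2 + 1, so 24^87 = 24^64 × 24^16 × 24^4 × 24^2 × 24^1 ≡ 16 × 16 × 16 × 56 × 24 (mod 104)
Multiplying step by step:
  16 × 16 = 256 ≡ 48 (mod 104)
  48 × 16 = 768 ≡ 40 (mod 104)
  40 × 56 = 2240 ≡ 56 (mod 104)
  56 × 24 = 1344 ≡ 96 (mod 104)
Result: 24^87 ≡ 96 (mod 104)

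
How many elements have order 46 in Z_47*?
Number of primitive roots mod 47 = φ(46) = 22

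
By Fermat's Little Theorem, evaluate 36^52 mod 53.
By Fermat's Little Theorem, 36^{52} ≡ 1 (mod 53) since 53 is prime and gcd(36, 53) = 1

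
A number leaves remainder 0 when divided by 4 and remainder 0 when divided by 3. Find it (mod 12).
M = 4 × 3 = 12. M₁ = 3, y₁ ≡ 3 (mod 4). M₂ = 4, y₂ ≡ 1 (mod 3). m = 0×3×3 + 0×4×1 ≡ 0 (mod 12)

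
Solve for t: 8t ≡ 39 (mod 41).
10

Since gcd(8, 41) = 1 divides 39, a solution exists.
Multiply both sides by the inverse of 8 mod 41:
  8^(-1) mod 41 = 36
  x ≡ 36 × 39 ≡ 1404 ≡ 10 (mod 41)
Verification: 8 × 10 = 80 = 1 × 41 + 39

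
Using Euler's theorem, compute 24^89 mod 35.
By Euler: 24^{24} ≡ 1 (mod 35) since gcd(24, 35) = 1. 89 = 3×24 + 17. So 24^{89} ≡ 24^{17} ≡ 19 (mod 35)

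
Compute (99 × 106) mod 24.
6

(99 × 106) = 10494
10494 mod 24 = 6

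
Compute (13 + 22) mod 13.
9

(13 + 22) = 35
35 mod 13 = 9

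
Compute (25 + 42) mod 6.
1

(25 + 42) = 67
67 mod 6 = 1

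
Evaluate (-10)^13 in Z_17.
Using repeated squaring. (-10) ≡ 7 (mod 17). 13 = 8 + 4 + 1 (binary 1101). Repeated squaring mod 17: 7^1 ≡ 7; 7^2 ≡ 7² = 49 ≡ 15; 7^4 ≡ 15² = 225 ≡ 4; 7^8 ≡ 4² = 16 ≡ 16. Multiply: (-10)^13 ≡ 7^8 × 7^4 × 7^1 ≡ 16 × 4 × 7 (mod 17): 16 × 4 = 64 ≡ 13; 13 × 7 = 91 ≡ 6. So (-10)^13 ≡ 6 (mod 17).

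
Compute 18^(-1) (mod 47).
18^(-1) ≡ 34 (mod 47). Verification: 18 × 34 = 612 ≡ 1 (mod 47)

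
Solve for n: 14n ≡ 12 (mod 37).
22

Since gcd(14, 37) = 1 divides 12, a solution exists.
Multiply both sides by the inverse of 14 mod 37:
  14^(-1) mod 37 = 8
  x ≡ 8 × 12 ≡ 96 ≡ 22 (mod 37)
Verification: 14 × 22 = 308 = 8 × 37 + 12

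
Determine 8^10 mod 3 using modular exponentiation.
8 ≡ 2 (mod 3). 10 = 8 + 2 (binary 1010). Repeated squaring mod 3: 2^1 ≡ 2; 2^2 ≡ 2² = 4 ≡ 1; 2^4 ≡ 1² = 1 ≡ 1; 2^8 ≡ 1² = 1 ≡ 1. Multiply: 8^10 ≡ 2^8 × 2^2 ≡ 1 × 1 (mod 3): 1 × 1 = 1 ≡ 1. So 8^10 ≡ 1 (mod 3).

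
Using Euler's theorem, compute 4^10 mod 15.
By Euler: 4^{8} ≡ 1 (mod 15) since gcd(4, 15) = 1. 10 = 1×8 + 2. So 4^{10} ≡ 4^{2} ≡ 1 (mod 15)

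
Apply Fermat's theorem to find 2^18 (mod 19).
By Fermat's Little Theorem, 2^{18} ≡ 1 (mod 19) since 19 is prime and gcd(2, 19) = 1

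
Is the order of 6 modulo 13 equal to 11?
No, the actual order is 12, not 11.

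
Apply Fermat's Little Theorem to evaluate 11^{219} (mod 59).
47

By Fermat's Little Theorem, a^(p-1) ≡ 1 (mod p) for prime p and gcd(a, p) = 1
Here p = 59, so 11^58 ≡ 1 (mod 59)
We can reduce the exponent: 219 mod 58 = 45
So 11^219 ≡ 11^45 (mod 59)
Computing: 11^45 mod 59 = 47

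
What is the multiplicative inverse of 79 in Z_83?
79^(-1) ≡ 62 (mod 83). Verification: 79 × 62 = 4898 ≡ 1 (mod 83)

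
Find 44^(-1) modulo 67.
32

Using Extended Euclidean Algorithm:
gcd(44, 67) = 1
Bezout coefficients: 44 × 32 + 67 × -21 = 1
So 44 × 32 ≡ 1 (mod 67)
The inverse is 32 mod 67 = 32
Verification: 44 × 32 = 1408 = 21 × 67 + 1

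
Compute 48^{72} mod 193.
192

Using successive squaring:
Binary expansion of 72: 1001000
Powers of 48 mod 193 (each is the square of the previous):
  48^1 ≡ 48 (mod 193)
  48^2 ≡ 48² = 2304 ≡ 181 (mod 193)
  48^4 ≡ 181² = 32761 ≡ 144 (mod 193)
  48^8 ≡ 144² = 20736 ≡ 85 (mod 193)
  48^16 ≡ 85² = 7225 ≡ 84 (mod 193)
  48^32 ≡ 84² = 7056 ≡ 108 (mod 193)
  48^64 ≡ 108² = 11664 ≡ 84 (mod 193)
72 = 64 + 8, so 48^72 = 48^64 × 48^8 ≡ 84 × 85 (mod 193)
Multiplying step by step:
  84 × 85 = 7140 ≡ 192 (mod 193)
Result: 48^72 ≡ 192 (mod 193)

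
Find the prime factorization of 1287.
3^2 × 11 × 13

Divide by primes starting from smallest:
1287 ÷ 3 = 429
429 ÷ 3 = 143
143 ÷ 11 = 13
13 ÷ 13 = 1

1287 = 3^2 × 11 × 13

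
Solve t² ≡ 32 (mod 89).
The square roots of 32 mod 89 are 78 and 11. Verify: 78² = 6084 ≡ 32 (mod 89)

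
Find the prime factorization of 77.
7 × 11

Divide by primes starting from smallest:
77 ÷ 7 = 11
11 ÷ 11 = 1

77 = 7 × 11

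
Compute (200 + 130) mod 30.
0

(200 + 130) = 330
330 mod 30 = 0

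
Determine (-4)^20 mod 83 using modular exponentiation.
Using repeated squaring. (-4) ≡ 79 (mod 83). 20 = 16 + 4 (binary 10100). Repeated squaring mod 83: 79^1 ≡ 79; 79^2 ≡ 79² = 6241 ≡ 16; 79^4 ≡ 16² = 256 ≡ 7; 79^8 ≡ 7² = 49 ≡ 49; 79^16 ≡ 49² = 2401 ≡ 77. Multiply: (-4)^20 ≡ 79^16 × 79^4 ≡ 77 × 7 (mod 83): 77 × 7 = 539 ≡ 41. So (-4)^20 ≡ 41 (mod 83).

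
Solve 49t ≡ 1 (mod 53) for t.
49^(-1) ≡ 13 (mod 53). Verification: 49 × 13 = 637 ≡ 1 (mod 53)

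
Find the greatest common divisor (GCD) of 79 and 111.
1

Using the Euclidean algorithm:
79 = 0 × 111 + 79
111 = 1 × 79 + 32
79 = 2 × 32 + 15
32 = 2 × 15 + 2
15 = 7 × 2 + 1
2 = 2 × 1 + 0

GCD(79, 111) = 1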